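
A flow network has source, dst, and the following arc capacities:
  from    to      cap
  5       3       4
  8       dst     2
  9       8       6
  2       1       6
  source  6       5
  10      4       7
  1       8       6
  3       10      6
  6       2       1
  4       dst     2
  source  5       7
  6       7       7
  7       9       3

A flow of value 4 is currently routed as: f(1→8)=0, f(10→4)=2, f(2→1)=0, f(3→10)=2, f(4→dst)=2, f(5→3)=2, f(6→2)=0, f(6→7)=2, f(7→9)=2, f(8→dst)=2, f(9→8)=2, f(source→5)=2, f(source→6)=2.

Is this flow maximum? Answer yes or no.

Yes

Residual reachable from source: {1, 10, 2, 3, 4, 5, 6, 7, 8, 9, source}; dst is not reachable.
Saturated cut: 4→dst, 8→dst with total capacity 4 = current flow value. Flow is maximum.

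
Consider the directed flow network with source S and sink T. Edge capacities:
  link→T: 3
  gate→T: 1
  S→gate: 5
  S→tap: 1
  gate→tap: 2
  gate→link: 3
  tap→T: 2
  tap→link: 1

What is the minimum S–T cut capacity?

6

Max flow = 6 (via 4 augmenting paths).
In the residual at optimum, the set reachable from S is {S}.
Cut edges: S→gate (cap 5), S→tap (cap 1). Sum = 6.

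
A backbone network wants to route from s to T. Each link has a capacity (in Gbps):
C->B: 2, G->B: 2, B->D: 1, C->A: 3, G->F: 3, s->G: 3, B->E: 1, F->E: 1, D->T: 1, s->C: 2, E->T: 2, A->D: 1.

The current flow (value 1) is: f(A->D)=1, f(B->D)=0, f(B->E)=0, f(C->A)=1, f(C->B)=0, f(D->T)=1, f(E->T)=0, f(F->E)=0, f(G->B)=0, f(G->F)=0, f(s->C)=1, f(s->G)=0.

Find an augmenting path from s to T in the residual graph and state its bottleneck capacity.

s->C->B->E->T, bottleneck 1

Residual along s->C->B->E->T: s->C: 1, C->B: 2, B->E: 1, E->T: 2.
Bottleneck = min = 1.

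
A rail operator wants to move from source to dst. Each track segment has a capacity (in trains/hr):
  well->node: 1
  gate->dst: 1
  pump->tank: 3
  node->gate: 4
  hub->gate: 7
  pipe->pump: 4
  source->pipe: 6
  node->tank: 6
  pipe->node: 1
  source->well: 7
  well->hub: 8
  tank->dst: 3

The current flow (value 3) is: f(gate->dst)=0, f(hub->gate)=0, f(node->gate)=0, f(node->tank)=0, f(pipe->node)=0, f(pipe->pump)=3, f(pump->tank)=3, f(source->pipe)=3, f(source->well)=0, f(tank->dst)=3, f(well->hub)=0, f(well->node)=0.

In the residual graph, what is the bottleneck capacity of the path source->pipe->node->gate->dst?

1

Residual capacities along the path: source->pipe: 3, pipe->node: 1, node->gate: 4, gate->dst: 1.
Minimum is 1.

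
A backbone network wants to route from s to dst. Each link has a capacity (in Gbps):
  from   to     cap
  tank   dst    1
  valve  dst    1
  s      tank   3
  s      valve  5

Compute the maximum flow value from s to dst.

2

Augment s→tank→dst: bottleneck 1. Total 1.
Augment s→valve→dst: bottleneck 1. Total 2.
No augmenting path remains in the residual graph.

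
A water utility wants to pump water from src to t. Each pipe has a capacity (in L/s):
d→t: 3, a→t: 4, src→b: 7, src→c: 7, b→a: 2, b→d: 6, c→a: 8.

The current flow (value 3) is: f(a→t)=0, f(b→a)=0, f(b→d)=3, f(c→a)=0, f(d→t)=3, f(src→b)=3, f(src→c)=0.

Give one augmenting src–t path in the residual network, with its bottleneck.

src→b→a→t, bottleneck 2

Residual along src→b→a→t: src→b: 4, b→a: 2, a→t: 4.
Bottleneck = min = 2.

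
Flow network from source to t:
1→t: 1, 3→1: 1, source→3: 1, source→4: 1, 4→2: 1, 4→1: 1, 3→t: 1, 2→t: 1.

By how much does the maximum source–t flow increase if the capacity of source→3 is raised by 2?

1

Original max flow = 2.
After raising cap(source→3), augmenting paths through that edge carry 1 more unit.
New max flow = 3. Increase = 1.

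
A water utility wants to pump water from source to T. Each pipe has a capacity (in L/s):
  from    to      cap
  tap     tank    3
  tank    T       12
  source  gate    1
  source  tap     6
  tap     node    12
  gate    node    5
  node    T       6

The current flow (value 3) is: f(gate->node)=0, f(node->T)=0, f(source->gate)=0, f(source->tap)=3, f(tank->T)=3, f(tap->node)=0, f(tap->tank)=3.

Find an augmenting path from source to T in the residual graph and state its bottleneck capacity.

Residual along source->tap->node->T: source->tap: 3, tap->node: 12, node->T: 6.
Bottleneck = min = 3.

source->tap->node->T, bottleneck 3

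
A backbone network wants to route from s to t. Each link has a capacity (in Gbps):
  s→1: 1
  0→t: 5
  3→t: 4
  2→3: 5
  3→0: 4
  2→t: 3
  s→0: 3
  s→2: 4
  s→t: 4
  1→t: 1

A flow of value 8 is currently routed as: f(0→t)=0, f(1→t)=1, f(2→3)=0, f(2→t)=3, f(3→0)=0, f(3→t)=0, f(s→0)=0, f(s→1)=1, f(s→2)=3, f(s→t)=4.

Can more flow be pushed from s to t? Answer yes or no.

Yes

Residual path s→0→t has bottleneck 3 > 0.
Pushing 3 along it raises the flow to 11, so the given flow is not maximum.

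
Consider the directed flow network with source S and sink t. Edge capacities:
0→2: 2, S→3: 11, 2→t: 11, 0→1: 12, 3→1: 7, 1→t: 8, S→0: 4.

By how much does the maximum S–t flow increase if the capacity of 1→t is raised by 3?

1

Original max flow = 10.
After raising cap(1→t), augmenting paths through that edge carry 1 more unit.
New max flow = 11. Increase = 1.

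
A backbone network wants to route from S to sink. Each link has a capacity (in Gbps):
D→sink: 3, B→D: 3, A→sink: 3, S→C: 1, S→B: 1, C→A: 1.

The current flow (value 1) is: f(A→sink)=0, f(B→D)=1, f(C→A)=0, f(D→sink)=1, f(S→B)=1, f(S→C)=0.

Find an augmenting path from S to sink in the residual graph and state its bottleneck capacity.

S→C→A→sink, bottleneck 1

Residual along S→C→A→sink: S→C: 1, C→A: 1, A→sink: 3.
Bottleneck = min = 1.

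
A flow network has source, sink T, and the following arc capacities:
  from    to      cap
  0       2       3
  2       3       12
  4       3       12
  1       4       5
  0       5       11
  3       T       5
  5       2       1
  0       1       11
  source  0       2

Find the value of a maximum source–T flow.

Augment source→0→2→3→T: bottleneck 2. Total 2.
No augmenting path remains in the residual graph.

2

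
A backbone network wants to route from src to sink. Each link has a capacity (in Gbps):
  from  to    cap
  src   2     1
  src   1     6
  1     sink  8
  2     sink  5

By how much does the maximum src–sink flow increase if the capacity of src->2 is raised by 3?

3

Original max flow = 7.
After raising cap(src->2), augmenting paths through that edge carry 3 more units.
New max flow = 10. Increase = 3.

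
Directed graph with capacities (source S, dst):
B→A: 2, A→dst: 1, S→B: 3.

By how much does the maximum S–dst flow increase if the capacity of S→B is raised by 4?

0

Original max flow = 1.
Edge S→B does not cross the min cut (source side {A, B, S}), so extra capacity there cannot help.
New max flow = 1. Increase = 0.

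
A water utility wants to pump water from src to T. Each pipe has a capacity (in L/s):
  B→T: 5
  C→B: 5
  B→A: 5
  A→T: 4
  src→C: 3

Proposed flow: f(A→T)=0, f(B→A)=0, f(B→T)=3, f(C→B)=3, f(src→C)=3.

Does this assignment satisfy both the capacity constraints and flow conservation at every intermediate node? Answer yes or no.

Yes

Every edge has 0 ≤ f(e) ≤ cap(e).
At each intermediate node, inflow equals outflow.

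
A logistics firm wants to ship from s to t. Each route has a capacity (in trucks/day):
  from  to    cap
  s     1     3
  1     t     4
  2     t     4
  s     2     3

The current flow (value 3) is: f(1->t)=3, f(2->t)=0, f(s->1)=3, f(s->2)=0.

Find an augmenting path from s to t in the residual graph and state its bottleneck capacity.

Residual along s->2->t: s->2: 3, 2->t: 4.
Bottleneck = min = 3.

s->2->t, bottleneck 3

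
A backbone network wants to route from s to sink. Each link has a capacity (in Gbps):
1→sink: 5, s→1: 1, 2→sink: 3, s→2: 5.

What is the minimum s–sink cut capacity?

Max flow = 4 (via 2 augmenting paths).
In the residual at optimum, the set reachable from s is {2, s}.
Cut edges: s→1 (cap 1), 2→sink (cap 3). Sum = 4.

4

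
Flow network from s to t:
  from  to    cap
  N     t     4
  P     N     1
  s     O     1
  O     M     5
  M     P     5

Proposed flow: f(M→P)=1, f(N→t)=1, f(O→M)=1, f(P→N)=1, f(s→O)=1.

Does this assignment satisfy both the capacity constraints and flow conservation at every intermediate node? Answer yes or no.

Every edge has 0 ≤ f(e) ≤ cap(e).
At each intermediate node, inflow equals outflow.

Yes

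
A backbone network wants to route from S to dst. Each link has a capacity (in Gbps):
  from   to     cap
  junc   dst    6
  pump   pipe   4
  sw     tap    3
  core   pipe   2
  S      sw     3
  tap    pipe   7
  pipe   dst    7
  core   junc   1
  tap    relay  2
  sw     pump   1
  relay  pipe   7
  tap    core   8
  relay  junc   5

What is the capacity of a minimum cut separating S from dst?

3

Max flow = 3 (via 1 augmenting path).
In the residual at optimum, the set reachable from S is {S}.
Cut edges: S→sw (cap 3). Sum = 3.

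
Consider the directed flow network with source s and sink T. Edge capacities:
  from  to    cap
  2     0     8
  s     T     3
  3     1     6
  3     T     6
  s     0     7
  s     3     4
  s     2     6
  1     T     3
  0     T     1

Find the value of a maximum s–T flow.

Augment s→T: bottleneck 3. Total 3.
Augment s→3→T: bottleneck 4. Total 7.
Augment s→0→T: bottleneck 1. Total 8.
No augmenting path remains in the residual graph.

8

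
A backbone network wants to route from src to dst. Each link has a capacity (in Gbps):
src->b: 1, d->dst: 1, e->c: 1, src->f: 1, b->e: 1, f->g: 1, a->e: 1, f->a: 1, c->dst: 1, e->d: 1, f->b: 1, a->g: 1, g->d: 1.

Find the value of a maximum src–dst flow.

Augment src->f->g->d->dst: bottleneck 1. Total 1.
Augment src->b->e->c->dst: bottleneck 1. Total 2.
No augmenting path remains in the residual graph.

2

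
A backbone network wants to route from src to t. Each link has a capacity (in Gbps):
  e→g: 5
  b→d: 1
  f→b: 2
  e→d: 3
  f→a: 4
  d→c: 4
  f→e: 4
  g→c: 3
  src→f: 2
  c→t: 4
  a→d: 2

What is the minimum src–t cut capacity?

2

Max flow = 2 (via 1 augmenting path).
In the residual at optimum, the set reachable from src is {src}.
Cut edges: src→f (cap 2). Sum = 2.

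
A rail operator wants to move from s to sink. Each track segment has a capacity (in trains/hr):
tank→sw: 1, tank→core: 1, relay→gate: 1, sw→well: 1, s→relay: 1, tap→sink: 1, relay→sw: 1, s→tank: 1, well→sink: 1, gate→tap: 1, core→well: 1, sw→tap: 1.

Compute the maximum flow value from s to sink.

2

Augment s→relay→gate→tap→sink: bottleneck 1. Total 1.
Augment s→tank→sw→well→sink: bottleneck 1. Total 2.
No augmenting path remains in the residual graph.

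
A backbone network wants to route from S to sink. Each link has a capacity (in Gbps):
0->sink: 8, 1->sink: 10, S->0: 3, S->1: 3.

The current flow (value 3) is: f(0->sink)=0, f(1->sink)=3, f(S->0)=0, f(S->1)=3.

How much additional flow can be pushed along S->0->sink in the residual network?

Residual capacities along the path: S->0: 3, 0->sink: 8.
Minimum is 3.

3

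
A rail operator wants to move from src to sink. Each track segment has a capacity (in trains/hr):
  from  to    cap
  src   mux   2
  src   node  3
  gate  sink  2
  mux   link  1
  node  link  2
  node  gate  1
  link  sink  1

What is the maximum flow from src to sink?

2

Augment src->node->gate->sink: bottleneck 1. Total 1.
Augment src->node->link->sink: bottleneck 1. Total 2.
No augmenting path remains in the residual graph.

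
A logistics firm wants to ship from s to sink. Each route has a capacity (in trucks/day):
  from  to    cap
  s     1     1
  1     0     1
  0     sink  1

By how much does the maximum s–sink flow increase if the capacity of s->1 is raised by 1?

Original max flow = 1.
Even with extra capacity on s->1, another cut of capacity 1 remains binding.
New max flow = 1. Increase = 0.

0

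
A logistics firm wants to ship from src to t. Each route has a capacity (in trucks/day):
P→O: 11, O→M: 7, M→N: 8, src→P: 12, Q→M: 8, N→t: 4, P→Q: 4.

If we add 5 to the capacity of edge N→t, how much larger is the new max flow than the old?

Original max flow = 4.
After raising cap(N→t), augmenting paths through that edge carry 4 more units.
New max flow = 8. Increase = 4.

4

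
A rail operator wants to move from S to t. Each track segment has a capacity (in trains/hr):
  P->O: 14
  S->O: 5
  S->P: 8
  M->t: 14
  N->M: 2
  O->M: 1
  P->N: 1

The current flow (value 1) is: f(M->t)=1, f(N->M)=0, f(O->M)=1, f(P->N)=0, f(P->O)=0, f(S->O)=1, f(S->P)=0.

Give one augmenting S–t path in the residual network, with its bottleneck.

S->P->N->M->t, bottleneck 1

Residual along S->P->N->M->t: S->P: 8, P->N: 1, N->M: 2, M->t: 13.
Bottleneck = min = 1.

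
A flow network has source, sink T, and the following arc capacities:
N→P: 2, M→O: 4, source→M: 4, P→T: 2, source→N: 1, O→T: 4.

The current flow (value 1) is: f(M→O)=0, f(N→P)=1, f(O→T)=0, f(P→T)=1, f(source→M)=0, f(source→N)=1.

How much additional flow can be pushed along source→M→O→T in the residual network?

4

Residual capacities along the path: source→M: 4, M→O: 4, O→T: 4.
Minimum is 4.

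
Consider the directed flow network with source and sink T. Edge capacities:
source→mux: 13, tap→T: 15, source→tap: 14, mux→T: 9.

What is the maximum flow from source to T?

Augment source→tap→T: bottleneck 14. Total 14.
Augment source→mux→T: bottleneck 9. Total 23.
No augmenting path remains in the residual graph.

23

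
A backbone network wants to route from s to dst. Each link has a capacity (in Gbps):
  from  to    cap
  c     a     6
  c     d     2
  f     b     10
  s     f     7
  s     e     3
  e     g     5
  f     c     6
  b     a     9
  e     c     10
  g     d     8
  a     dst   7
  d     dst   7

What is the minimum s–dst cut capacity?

Max flow = 10 (via 3 augmenting paths).
In the residual at optimum, the set reachable from s is {s}.
Cut edges: s->f (cap 7), s->e (cap 3). Sum = 10.

10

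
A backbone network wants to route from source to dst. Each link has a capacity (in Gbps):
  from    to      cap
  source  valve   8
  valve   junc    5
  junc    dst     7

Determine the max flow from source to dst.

Augment source->valve->junc->dst: bottleneck 5. Total 5.
No augmenting path remains in the residual graph.

5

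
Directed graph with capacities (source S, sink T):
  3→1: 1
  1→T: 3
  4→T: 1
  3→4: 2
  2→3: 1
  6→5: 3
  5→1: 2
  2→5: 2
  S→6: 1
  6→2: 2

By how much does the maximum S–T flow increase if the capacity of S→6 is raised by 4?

2

Original max flow = 1.
After raising cap(S→6), augmenting paths through that edge carry 2 more units.
New max flow = 3. Increase = 2.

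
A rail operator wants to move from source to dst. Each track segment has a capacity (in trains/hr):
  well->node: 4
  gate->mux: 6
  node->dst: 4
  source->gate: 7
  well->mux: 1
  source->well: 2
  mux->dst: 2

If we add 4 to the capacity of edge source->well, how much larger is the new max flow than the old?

2

Original max flow = 4.
After raising cap(source->well), augmenting paths through that edge carry 2 more units.
New max flow = 6. Increase = 2.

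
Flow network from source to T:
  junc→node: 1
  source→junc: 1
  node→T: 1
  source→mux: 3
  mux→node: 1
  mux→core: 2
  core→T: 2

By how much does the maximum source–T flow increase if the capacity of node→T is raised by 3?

Original max flow = 3.
After raising cap(node→T), augmenting paths through that edge carry 1 more unit.
New max flow = 4. Increase = 1.

1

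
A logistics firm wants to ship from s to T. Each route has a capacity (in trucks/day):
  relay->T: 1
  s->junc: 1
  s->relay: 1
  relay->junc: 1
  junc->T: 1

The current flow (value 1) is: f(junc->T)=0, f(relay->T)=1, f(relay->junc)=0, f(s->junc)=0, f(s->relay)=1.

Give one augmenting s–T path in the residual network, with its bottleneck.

Residual along s->junc->T: s->junc: 1, junc->T: 1.
Bottleneck = min = 1.

s->junc->T, bottleneck 1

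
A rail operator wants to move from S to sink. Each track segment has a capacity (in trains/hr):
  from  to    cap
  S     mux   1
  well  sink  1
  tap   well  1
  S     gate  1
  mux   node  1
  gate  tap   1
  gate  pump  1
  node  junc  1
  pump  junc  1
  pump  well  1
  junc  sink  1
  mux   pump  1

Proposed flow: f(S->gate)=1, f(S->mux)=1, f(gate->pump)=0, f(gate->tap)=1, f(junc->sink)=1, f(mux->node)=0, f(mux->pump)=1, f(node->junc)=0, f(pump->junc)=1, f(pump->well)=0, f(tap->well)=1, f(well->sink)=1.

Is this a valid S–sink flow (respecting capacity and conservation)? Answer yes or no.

Every edge has 0 ≤ f(e) ≤ cap(e).
At each intermediate node, inflow equals outflow.

Yes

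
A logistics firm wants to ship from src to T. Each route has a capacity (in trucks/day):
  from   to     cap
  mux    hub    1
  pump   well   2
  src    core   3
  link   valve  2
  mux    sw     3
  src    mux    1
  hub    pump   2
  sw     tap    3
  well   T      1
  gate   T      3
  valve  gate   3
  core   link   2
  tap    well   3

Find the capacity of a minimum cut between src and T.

3

Max flow = 3 (via 2 augmenting paths).
In the residual at optimum, the set reachable from src is {core, src}.
Cut edges: core->link (cap 2), src->mux (cap 1). Sum = 3.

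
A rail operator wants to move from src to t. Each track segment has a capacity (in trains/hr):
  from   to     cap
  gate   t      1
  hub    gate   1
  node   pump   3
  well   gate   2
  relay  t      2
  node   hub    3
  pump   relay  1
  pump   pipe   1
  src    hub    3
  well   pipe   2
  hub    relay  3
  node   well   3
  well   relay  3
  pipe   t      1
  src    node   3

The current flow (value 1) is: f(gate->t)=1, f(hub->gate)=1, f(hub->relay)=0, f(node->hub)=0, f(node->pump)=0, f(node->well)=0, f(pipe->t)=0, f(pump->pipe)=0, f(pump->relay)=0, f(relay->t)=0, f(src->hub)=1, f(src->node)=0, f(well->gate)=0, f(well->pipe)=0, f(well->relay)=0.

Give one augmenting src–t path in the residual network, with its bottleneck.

Residual along src->hub->relay->t: src->hub: 2, hub->relay: 3, relay->t: 2.
Bottleneck = min = 2.

src->hub->relay->t, bottleneck 2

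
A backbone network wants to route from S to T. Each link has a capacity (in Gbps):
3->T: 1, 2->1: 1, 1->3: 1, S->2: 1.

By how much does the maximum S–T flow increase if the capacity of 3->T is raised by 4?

Original max flow = 1.
Edge 3->T does not cross the min cut (source side {S}), so extra capacity there cannot help.
New max flow = 1. Increase = 0.

0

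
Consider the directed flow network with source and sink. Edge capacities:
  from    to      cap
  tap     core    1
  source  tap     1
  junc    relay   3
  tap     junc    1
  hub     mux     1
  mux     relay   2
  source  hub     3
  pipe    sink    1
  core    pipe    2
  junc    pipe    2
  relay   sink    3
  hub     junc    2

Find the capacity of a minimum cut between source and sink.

Max flow = 4 (via 3 augmenting paths).
In the residual at optimum, the set reachable from source is {source}.
Cut edges: source→tap (cap 1), source→hub (cap 3). Sum = 4.

4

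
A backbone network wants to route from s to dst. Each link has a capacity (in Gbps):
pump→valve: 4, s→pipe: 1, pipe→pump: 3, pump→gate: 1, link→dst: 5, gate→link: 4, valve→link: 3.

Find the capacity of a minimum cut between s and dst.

1

Max flow = 1 (via 1 augmenting path).
In the residual at optimum, the set reachable from s is {s}.
Cut edges: s→pipe (cap 1). Sum = 1.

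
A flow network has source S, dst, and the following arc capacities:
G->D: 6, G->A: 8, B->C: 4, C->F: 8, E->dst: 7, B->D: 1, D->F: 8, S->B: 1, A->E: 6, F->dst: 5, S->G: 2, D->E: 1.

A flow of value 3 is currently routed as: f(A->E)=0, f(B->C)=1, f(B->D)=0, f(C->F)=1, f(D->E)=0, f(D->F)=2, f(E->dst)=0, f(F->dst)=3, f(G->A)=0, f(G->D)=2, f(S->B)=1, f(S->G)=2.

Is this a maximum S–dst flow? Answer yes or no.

Yes

Residual reachable from S: {S}; dst is not reachable.
Saturated cut: S->B, S->G with total capacity 3 = current flow value. Flow is maximum.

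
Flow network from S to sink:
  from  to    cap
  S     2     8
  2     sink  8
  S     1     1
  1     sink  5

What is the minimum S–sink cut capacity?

Max flow = 9 (via 2 augmenting paths).
In the residual at optimum, the set reachable from S is {S}.
Cut edges: S->2 (cap 8), S->1 (cap 1). Sum = 9.

9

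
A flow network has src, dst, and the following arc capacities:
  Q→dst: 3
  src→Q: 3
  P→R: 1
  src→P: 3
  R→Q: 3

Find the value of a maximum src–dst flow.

3

Augment src→Q→dst: bottleneck 3. Total 3.
No augmenting path remains in the residual graph.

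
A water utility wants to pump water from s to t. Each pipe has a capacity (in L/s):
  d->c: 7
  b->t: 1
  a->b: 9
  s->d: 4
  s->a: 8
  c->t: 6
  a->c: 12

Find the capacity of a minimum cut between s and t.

7

Max flow = 7 (via 2 augmenting paths).
In the residual at optimum, the set reachable from s is {a, b, c, d, s}.
Cut edges: b->t (cap 1), c->t (cap 6). Sum = 7.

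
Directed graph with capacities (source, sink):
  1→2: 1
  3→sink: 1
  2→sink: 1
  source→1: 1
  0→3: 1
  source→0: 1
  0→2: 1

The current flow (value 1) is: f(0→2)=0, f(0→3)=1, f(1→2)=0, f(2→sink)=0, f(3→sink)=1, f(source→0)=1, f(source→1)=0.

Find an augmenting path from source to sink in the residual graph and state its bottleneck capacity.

Residual along source→1→2→sink: source→1: 1, 1→2: 1, 2→sink: 1.
Bottleneck = min = 1.

source→1→2→sink, bottleneck 1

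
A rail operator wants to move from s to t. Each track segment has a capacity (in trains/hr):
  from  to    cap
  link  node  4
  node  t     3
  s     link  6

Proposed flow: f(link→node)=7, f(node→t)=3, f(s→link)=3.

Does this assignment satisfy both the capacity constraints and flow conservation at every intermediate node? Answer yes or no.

Capacity violated on link→node: flow 7 > capacity 4.

No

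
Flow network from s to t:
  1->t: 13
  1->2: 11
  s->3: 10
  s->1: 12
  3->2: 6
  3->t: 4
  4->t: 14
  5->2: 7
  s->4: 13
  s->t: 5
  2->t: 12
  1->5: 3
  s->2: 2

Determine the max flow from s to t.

42

Augment s->t: bottleneck 5. Total 5.
Augment s->4->t: bottleneck 13. Total 18.
Augment s->1->t: bottleneck 12. Total 30.
Augment s->3->t: bottleneck 4. Total 34.
Augment s->2->t: bottleneck 2. Total 36.
Augment s->3->2->t: bottleneck 6. Total 42.
No augmenting path remains in the residual graph.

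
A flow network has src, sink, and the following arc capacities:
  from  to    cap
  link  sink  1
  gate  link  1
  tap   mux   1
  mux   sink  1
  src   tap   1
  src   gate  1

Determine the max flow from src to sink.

2

Augment src→gate→link→sink: bottleneck 1. Total 1.
Augment src→tap→mux→sink: bottleneck 1. Total 2.
No augmenting path remains in the residual graph.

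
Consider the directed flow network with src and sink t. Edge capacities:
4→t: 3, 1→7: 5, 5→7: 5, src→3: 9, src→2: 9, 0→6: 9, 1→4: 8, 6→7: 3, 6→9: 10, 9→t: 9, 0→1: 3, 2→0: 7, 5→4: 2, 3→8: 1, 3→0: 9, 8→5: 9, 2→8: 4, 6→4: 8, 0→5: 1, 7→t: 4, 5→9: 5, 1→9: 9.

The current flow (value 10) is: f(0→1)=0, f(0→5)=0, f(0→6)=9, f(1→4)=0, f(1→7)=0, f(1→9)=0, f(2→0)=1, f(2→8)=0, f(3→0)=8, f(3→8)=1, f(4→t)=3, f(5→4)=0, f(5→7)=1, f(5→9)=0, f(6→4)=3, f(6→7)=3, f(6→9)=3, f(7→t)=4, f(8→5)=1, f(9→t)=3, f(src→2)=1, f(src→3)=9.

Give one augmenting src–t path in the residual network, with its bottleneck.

src→2→0→1→9→t, bottleneck 3

Residual along src→2→0→1→9→t: src→2: 8, 2→0: 6, 0→1: 3, 1→9: 9, 9→t: 6.
Bottleneck = min = 3.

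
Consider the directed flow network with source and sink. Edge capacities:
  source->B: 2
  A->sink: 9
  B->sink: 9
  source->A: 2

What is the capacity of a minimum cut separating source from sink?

4

Max flow = 4 (via 2 augmenting paths).
In the residual at optimum, the set reachable from source is {source}.
Cut edges: source->A (cap 2), source->B (cap 2). Sum = 4.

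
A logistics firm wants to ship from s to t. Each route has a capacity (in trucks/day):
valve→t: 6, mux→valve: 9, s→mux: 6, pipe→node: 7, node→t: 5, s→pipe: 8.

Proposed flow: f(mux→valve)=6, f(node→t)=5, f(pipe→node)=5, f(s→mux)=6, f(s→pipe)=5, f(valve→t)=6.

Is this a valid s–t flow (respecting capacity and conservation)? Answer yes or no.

Yes

Every edge has 0 ≤ f(e) ≤ cap(e).
At each intermediate node, inflow equals outflow.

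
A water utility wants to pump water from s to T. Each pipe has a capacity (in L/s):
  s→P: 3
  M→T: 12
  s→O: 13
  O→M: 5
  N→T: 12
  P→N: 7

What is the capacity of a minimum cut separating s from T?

8

Max flow = 8 (via 2 augmenting paths).
In the residual at optimum, the set reachable from s is {O, s}.
Cut edges: O→M (cap 5), s→P (cap 3). Sum = 8.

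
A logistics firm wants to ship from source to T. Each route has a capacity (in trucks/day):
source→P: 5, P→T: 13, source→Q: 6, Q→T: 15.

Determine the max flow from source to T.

11

Augment source→P→T: bottleneck 5. Total 5.
Augment source→Q→T: bottleneck 6. Total 11.
No augmenting path remains in the residual graph.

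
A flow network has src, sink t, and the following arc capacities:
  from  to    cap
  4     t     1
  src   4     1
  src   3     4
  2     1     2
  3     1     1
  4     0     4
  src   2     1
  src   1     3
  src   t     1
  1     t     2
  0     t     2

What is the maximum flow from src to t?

Augment src->t: bottleneck 1. Total 1.
Augment src->4->t: bottleneck 1. Total 2.
Augment src->1->t: bottleneck 2. Total 4.
No augmenting path remains in the residual graph.

4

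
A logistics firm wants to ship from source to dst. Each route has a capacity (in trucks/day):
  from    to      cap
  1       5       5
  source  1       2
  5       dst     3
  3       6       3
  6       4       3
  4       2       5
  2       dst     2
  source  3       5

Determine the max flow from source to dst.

Augment source->1->5->dst: bottleneck 2. Total 2.
Augment source->3->6->4->2->dst: bottleneck 2. Total 4.
No augmenting path remains in the residual graph.

4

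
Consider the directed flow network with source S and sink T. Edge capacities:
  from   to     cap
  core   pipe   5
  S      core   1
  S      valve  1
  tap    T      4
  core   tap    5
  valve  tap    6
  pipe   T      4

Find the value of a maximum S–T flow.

Augment S→valve→tap→T: bottleneck 1. Total 1.
Augment S→core→tap→T: bottleneck 1. Total 2.
No augmenting path remains in the residual graph.

2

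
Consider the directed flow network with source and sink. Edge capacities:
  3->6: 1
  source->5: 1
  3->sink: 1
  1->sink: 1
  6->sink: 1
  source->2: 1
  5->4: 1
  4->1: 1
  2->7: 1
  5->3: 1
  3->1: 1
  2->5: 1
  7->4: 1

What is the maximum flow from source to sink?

Augment source->5->3->sink: bottleneck 1. Total 1.
Augment source->2->5->4->1->sink: bottleneck 1. Total 2.
No augmenting path remains in the residual graph.

2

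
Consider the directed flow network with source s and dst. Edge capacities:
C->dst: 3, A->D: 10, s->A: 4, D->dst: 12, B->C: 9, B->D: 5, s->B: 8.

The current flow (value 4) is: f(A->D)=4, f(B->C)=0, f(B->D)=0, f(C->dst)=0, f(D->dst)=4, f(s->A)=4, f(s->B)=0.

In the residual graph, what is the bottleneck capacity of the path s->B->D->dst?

Residual capacities along the path: s->B: 8, B->D: 5, D->dst: 8.
Minimum is 5.

5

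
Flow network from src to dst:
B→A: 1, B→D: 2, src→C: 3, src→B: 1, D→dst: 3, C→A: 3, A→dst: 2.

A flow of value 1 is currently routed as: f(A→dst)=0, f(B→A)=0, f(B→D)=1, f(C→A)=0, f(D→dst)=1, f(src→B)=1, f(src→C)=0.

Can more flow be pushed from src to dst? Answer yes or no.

Residual path src→C→A→dst has bottleneck 2 > 0.
Pushing 2 along it raises the flow to 3, so the given flow is not maximum.

Yes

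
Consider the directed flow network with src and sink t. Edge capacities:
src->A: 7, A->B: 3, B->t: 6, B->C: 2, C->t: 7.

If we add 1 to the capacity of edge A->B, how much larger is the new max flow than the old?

Original max flow = 3.
After raising cap(A->B), augmenting paths through that edge carry 1 more unit.
New max flow = 4. Increase = 1.

1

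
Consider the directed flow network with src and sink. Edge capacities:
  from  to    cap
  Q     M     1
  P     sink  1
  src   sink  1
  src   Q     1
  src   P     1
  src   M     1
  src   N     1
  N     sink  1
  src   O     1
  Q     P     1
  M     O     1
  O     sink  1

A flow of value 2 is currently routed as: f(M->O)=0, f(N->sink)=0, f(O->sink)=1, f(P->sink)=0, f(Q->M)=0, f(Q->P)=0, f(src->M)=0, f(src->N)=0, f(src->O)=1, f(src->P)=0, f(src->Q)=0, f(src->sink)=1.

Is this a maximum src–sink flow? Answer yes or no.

Residual path src->N->sink has bottleneck 1 > 0.
Pushing 1 along it raises the flow to 3, so the given flow is not maximum.

No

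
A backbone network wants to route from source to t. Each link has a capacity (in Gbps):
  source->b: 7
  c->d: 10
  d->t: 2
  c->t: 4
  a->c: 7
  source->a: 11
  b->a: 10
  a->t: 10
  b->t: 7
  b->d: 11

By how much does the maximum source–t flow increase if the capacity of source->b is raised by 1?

1

Original max flow = 18.
After raising cap(source->b), augmenting paths through that edge carry 1 more unit.
New max flow = 19. Increase = 1.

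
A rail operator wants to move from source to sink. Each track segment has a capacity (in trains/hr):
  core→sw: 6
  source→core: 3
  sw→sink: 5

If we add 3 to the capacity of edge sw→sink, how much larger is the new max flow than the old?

Original max flow = 3.
Edge sw→sink does not cross the min cut (source side {source}), so extra capacity there cannot help.
New max flow = 3. Increase = 0.

0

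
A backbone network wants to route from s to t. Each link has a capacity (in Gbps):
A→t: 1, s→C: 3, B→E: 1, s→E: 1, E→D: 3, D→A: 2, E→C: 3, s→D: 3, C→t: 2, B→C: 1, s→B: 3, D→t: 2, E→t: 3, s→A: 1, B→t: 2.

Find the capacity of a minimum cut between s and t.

9

Max flow = 9 (via 6 augmenting paths).
In the residual at optimum, the set reachable from s is {A, C, D, s}.
Cut edges: s→B (cap 3), s→E (cap 1), D→t (cap 2), A→t (cap 1), C→t (cap 2). Sum = 9.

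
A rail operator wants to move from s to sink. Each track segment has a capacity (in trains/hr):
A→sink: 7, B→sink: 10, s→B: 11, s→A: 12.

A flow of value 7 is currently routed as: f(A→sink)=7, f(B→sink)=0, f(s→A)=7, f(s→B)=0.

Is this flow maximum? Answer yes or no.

Residual path s→B→sink has bottleneck 10 > 0.
Pushing 10 along it raises the flow to 17, so the given flow is not maximum.

No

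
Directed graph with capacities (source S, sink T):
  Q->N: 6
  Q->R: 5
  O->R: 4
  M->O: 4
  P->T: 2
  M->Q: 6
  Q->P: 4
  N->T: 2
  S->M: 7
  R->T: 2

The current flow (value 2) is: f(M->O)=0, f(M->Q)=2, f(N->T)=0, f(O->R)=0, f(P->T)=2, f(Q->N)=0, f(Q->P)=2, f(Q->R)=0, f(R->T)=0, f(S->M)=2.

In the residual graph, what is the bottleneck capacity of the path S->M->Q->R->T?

2

Residual capacities along the path: S->M: 5, M->Q: 4, Q->R: 5, R->T: 2.
Minimum is 2.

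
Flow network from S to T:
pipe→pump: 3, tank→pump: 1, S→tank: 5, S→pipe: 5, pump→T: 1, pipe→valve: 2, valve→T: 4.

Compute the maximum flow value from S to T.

3

Augment S→pipe→valve→T: bottleneck 2. Total 2.
Augment S→pipe→pump→T: bottleneck 1. Total 3.
No augmenting path remains in the residual graph.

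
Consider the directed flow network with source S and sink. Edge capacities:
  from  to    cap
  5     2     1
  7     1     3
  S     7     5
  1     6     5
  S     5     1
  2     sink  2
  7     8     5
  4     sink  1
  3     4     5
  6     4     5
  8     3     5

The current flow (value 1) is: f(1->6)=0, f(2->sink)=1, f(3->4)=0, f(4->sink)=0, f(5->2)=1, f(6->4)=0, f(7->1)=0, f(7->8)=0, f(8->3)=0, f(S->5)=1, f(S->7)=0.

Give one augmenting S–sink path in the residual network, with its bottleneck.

Residual along S->7->8->3->4->sink: S->7: 5, 7->8: 5, 8->3: 5, 3->4: 5, 4->sink: 1.
Bottleneck = min = 1.

S->7->8->3->4->sink, bottleneck 1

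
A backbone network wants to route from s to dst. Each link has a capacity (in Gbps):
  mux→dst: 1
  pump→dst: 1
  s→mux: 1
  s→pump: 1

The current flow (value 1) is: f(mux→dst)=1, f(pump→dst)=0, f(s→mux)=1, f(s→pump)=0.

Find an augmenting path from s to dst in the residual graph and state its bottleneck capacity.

s→pump→dst, bottleneck 1

Residual along s→pump→dst: s→pump: 1, pump→dst: 1.
Bottleneck = min = 1.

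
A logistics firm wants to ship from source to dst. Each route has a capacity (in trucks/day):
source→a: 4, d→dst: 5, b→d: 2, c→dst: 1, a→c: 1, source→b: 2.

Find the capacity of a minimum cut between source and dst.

Max flow = 3 (via 2 augmenting paths).
In the residual at optimum, the set reachable from source is {a, source}.
Cut edges: a→c (cap 1), source→b (cap 2). Sum = 3.

3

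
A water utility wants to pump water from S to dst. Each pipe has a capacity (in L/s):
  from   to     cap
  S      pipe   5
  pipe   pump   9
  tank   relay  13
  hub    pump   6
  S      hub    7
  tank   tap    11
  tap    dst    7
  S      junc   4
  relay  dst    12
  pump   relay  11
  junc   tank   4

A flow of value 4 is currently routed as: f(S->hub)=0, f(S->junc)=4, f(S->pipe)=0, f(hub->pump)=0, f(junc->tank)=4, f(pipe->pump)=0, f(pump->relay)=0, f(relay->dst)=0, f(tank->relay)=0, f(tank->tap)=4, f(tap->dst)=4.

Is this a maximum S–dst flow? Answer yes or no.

Residual path S->pipe->pump->relay->dst has bottleneck 5 > 0.
Pushing 5 along it raises the flow to 9, so the given flow is not maximum.

No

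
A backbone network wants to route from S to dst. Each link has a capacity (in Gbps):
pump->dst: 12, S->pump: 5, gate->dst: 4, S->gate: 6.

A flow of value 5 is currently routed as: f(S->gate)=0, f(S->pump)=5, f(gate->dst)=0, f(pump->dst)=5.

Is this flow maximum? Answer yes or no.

Residual path S->gate->dst has bottleneck 4 > 0.
Pushing 4 along it raises the flow to 9, so the given flow is not maximum.

No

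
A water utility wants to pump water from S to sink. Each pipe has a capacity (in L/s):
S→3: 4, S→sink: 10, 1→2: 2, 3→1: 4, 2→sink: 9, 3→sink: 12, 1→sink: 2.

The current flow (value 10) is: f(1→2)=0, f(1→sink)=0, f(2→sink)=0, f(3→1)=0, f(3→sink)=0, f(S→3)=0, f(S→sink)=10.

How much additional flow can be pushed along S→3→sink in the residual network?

Residual capacities along the path: S→3: 4, 3→sink: 12.
Minimum is 4.

4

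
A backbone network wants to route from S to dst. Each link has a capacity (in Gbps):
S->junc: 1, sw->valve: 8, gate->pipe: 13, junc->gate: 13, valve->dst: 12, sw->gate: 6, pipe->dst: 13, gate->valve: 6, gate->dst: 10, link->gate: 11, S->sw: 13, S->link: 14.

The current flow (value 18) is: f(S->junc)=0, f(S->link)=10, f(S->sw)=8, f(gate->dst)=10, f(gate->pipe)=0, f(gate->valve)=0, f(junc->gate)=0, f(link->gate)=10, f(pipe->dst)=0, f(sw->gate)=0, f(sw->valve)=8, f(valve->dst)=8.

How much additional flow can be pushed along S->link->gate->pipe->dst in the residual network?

Residual capacities along the path: S->link: 4, link->gate: 1, gate->pipe: 13, pipe->dst: 13.
Minimum is 1.

1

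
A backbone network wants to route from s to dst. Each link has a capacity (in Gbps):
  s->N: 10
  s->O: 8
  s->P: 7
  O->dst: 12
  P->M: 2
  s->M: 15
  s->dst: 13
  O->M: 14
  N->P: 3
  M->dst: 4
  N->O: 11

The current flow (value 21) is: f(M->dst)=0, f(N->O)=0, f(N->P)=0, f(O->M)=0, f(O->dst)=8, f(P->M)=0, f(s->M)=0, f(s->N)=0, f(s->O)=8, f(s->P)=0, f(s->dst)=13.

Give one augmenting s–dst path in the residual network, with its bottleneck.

Residual along s->M->dst: s->M: 15, M->dst: 4.
Bottleneck = min = 4.

s->M->dst, bottleneck 4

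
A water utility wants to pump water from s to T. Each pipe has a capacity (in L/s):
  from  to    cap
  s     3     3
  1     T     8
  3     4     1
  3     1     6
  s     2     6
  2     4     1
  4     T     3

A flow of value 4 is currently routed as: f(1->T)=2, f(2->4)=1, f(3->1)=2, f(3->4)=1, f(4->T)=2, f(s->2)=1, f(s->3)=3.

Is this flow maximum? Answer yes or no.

Yes

Residual reachable from s: {2, s}; T is not reachable.
Saturated cut: s->3, 2->4 with total capacity 4 = current flow value. Flow is maximum.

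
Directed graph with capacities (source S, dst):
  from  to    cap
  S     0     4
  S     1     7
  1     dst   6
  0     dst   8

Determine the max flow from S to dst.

Augment S->1->dst: bottleneck 6. Total 6.
Augment S->0->dst: bottleneck 4. Total 10.
No augmenting path remains in the residual graph.

10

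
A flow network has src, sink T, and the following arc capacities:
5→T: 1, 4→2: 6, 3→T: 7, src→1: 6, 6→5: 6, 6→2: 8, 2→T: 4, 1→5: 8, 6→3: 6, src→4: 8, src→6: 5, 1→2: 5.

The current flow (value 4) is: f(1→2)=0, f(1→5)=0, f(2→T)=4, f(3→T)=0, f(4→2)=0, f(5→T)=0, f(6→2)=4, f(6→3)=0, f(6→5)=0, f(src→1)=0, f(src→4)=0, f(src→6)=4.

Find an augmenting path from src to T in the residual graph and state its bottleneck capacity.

Residual along src→6→5→T: src→6: 1, 6→5: 6, 5→T: 1.
Bottleneck = min = 1.

src→6→5→T, bottleneck 1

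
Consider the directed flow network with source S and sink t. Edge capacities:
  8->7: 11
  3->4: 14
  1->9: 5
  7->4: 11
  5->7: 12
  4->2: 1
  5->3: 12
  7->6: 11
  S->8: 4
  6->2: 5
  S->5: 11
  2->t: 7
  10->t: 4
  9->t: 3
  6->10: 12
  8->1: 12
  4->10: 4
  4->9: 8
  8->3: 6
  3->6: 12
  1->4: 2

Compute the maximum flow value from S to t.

13

Augment S->8->1->9->t: bottleneck 3. Total 3.
Augment S->5->7->6->10->t: bottleneck 4. Total 7.
Augment S->5->7->6->2->t: bottleneck 5. Total 12.
Augment S->5->7->4->2->t: bottleneck 1. Total 13.
No augmenting path remains in the residual graph.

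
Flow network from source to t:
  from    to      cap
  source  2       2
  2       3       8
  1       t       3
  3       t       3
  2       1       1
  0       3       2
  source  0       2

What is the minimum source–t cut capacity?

4

Max flow = 4 (via 3 augmenting paths).
In the residual at optimum, the set reachable from source is {source}.
Cut edges: source→0 (cap 2), source→2 (cap 2). Sum = 4.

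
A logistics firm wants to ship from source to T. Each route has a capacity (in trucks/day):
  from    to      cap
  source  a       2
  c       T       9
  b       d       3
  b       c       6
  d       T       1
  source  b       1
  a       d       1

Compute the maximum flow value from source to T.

2

Augment source→b→c→T: bottleneck 1. Total 1.
Augment source→a→d→T: bottleneck 1. Total 2.
No augmenting path remains in the residual graph.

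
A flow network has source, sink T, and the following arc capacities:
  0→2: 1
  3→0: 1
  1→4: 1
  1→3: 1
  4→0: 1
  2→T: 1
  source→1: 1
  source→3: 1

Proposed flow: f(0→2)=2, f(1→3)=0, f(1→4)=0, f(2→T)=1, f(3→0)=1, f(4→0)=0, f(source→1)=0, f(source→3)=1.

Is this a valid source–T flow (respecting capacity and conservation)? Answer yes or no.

Capacity violated on 0→2: flow 2 > capacity 1.

No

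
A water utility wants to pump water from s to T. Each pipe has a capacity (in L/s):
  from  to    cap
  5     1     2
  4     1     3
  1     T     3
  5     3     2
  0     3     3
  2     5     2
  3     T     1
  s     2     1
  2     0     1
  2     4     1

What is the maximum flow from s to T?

1

Augment s->2->0->3->T: bottleneck 1. Total 1.
No augmenting path remains in the residual graph.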